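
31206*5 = 156030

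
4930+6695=11625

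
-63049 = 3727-66776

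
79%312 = 79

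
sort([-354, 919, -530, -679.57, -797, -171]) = [-797, -679.57, -530, -354, -171, 919]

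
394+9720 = 10114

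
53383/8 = 6672+7/8 ≈ 6672.88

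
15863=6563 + 9300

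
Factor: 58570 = 2^1*5^1*5857^1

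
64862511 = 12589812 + 52272699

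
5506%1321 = 222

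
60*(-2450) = -147000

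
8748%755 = 443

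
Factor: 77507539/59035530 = 2^(-1)*3^(-1)*5^(-1)*17^1*23^1*167^1*1187^1*1967851^(-1)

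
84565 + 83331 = 167896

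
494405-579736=-85331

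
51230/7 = 7318 + 4/7 ≈ 7318.57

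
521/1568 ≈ 0.332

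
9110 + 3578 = 12688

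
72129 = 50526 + 21603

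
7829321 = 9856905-2027584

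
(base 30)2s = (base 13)6a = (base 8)130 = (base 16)58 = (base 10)88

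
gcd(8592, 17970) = 6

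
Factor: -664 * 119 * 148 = -1 * 2^5 * 7^1 * 17^1 * 37^1 * 83^1 = -11694368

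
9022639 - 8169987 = 852652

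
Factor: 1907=1907^1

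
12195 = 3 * 4065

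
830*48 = 39840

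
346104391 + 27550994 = 373655385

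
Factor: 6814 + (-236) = 2^1*11^1*13^1*23^1 = 6578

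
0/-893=0=0.00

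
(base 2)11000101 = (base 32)65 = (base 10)197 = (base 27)78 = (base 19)a7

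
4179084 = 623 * 6708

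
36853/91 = 404+89/91 ≈ 404.98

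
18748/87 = 215 + 43/87 ≈ 215.49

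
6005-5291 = 714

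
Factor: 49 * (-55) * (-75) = 3^1 * 5^3 * 7^2 * 11^1 = 202125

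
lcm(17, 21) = 357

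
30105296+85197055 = 115302351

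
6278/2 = 3139 = 3139.00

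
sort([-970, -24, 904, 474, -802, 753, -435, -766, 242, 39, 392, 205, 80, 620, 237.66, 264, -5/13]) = [-970, -802, -766, -435, -24, -5/13, 39, 80, 205, 237.66, 242, 264, 392, 474, 620, 753, 904]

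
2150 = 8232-6082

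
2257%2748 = 2257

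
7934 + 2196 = 10130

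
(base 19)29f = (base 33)rh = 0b1110001100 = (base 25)1b8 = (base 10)908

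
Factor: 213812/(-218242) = -1 * 2^1 * 53453^1 * 109121^(-1) = -106906/109121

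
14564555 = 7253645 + 7310910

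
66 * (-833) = -54978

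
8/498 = 4/249 ≈ 0.0161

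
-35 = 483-518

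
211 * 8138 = 1717118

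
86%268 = 86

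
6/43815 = 2/14605 ≈ 0.000137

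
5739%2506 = 727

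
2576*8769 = 22588944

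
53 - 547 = -494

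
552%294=258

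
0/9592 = 0 = 0.00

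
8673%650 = 223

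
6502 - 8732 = -2230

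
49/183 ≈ 0.268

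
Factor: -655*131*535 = -1*5^2*107^1*131^2 = -45905675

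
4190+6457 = 10647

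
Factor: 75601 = 19^1*23^1*173^1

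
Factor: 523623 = 3^1 * 347^1 * 503^1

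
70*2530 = 177100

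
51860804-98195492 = -46334688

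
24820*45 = 1116900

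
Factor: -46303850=-1*2^1*5^2*926077^1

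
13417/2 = 6708+1/2 = 6708.50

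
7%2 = 1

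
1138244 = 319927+818317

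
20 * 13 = 260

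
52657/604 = 87 + 109/604 ≈ 87.18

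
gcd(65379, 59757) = 3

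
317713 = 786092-468379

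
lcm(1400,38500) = 77000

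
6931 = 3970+2961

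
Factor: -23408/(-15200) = 2^(-1)*5^(-2)*7^1*11^1 = 77/50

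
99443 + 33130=132573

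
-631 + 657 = 26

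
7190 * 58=417020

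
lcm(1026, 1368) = 4104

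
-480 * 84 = -40320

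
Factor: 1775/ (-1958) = -1*2^ (-1)*5^2*11^ (-1)*71^1*89^ (-1)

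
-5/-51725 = 1/10345 ≈ 0.0000967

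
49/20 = 2+9/20 = 2.45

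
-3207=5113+-8320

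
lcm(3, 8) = 24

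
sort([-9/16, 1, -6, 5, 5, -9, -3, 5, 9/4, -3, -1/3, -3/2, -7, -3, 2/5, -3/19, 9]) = [-9, -7, -6, -3, -3, -3, -3/2, -9/16, -1/3, -3/19, 2/5, 1, 9/4, 5, 5, 5, 9]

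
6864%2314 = 2236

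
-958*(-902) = 864116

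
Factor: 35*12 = 2^2*3^1*5^1*7^1 = 420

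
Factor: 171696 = 2^4*3^1*7^2*73^1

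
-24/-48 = 1/2 = 0.50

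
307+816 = 1123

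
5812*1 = 5812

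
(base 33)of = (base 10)807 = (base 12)573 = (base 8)1447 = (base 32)p7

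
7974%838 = 432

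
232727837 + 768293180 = 1001021017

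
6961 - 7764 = -803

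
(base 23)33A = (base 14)870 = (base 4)122002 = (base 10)1666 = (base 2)11010000010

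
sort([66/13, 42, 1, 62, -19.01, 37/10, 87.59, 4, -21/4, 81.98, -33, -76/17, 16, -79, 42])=[-79, -33, -19.01, -21/4, -76/17, 1, 37/10, 4, 66/13, 16, 42, 42, 62, 81.98, 87.59]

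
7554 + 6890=14444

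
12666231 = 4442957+8223274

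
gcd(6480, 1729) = 1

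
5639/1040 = 5 + 439/1040 ≈ 5.42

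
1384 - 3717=-2333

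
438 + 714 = 1152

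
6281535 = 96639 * 65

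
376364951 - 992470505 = -616105554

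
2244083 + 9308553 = 11552636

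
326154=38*8583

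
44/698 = 22/349≈0.0630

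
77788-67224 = 10564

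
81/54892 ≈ 0.00148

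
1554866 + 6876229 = 8431095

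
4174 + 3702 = 7876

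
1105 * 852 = 941460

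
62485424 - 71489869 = -9004445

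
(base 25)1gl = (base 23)1mb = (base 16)416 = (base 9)1382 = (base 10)1046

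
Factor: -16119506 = -1*2^1*13^1*619981^1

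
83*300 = 24900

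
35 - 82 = -47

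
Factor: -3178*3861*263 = -1*2^1*3^3*7^1*11^1*13^1*227^1*263^1 = -3227077854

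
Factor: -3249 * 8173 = -1 * 3^2 * 11^1 * 19^2 * 743^1 = -26554077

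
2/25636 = 1/12818 ≈ 0.0000780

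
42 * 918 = 38556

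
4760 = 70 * 68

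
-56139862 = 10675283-66815145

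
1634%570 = 494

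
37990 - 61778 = -23788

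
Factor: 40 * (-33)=-1 * 2^3 * 3^1 * 5^1 * 11^1=-1320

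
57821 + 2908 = 60729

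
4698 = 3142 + 1556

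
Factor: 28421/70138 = 2^ (-1) * 97^1 * 293^1 * 35069^ (-1)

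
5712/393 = 1904/131 ≈ 14.53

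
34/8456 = 17/4228 ≈ 0.00402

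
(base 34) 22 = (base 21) 37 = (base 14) 50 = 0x46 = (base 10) 70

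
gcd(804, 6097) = 67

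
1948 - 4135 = -2187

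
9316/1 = 9316 = 9316.00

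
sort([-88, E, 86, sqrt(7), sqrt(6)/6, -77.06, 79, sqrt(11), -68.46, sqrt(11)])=[-88, -77.06, -68.46, sqrt(6)/6, sqrt(7), E, sqrt(11), sqrt(11), 79, 86]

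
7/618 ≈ 0.0113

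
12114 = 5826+6288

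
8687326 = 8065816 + 621510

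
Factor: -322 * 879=-1 * 2^1 * 3^1 * 7^1 * 23^1 * 293^1=-283038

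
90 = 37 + 53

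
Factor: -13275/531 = -1 * 5^2 = -25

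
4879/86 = 56 + 63/86 ≈ 56.73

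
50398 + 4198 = 54596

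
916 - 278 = 638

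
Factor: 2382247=7^1*340321^1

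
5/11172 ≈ 0.000448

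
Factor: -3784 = -1*2^3*11^1*43^1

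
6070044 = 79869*76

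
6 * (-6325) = -37950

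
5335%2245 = 845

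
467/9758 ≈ 0.0479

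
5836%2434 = 968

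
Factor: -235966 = -1*2^1*127^1*929^1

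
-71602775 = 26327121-97929896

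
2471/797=3 + 80/797 ≈ 3.10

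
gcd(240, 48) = 48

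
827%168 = 155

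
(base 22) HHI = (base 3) 102211021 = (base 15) 284A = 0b10000110101100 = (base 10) 8620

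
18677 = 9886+8791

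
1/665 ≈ 0.00150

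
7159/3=2386 + 1/3 ≈ 2386.33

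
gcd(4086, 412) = 2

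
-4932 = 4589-9521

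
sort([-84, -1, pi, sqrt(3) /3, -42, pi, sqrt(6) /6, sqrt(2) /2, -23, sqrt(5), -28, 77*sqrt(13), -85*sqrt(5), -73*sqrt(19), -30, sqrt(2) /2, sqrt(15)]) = [-73*sqrt(19), -85*sqrt(5), -84, -42, -30, -28, -23, -1, sqrt(6) /6, sqrt(3) /3, sqrt(2) /2, sqrt(2) /2, sqrt(5), pi, pi, sqrt(15), 77*sqrt(13)]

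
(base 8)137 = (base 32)2v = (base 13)74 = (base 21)4b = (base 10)95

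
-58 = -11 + -47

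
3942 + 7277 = 11219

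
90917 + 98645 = 189562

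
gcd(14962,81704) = 2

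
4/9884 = 1/2471 ≈ 0.000405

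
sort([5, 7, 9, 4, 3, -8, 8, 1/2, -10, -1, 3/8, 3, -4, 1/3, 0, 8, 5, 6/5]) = [-10, -8, -4, -1, 0, 1/3, 3/8, 1/2, 6/5, 3, 3, 4, 5, 5, 7, 8, 8, 9]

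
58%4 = 2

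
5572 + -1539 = 4033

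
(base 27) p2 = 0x2a5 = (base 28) o5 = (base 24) 145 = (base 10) 677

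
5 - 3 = 2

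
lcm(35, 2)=70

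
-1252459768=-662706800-589752968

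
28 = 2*14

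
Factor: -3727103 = -1*3727103^1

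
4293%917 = 625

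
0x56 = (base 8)126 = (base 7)152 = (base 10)86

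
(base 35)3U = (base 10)135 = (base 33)43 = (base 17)7G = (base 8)207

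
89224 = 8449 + 80775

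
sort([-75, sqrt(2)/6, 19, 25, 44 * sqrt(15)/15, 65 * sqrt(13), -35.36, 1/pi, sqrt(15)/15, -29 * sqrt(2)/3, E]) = [-75, -35.36, -29 * sqrt(2)/3, sqrt(2)/6, sqrt(15)/15, 1/pi, E, 44 * sqrt(15)/15, 19, 25, 65 * sqrt(13)]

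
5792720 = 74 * 78280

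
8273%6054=2219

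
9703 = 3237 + 6466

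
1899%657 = 585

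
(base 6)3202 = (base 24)162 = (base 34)l8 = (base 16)2d2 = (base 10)722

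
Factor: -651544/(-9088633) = 2^3 * 23^1 * 3541^1 * 9088633^(-1)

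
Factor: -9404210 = -1 * 2^1 * 5^1 * 940421^1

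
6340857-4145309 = 2195548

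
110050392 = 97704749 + 12345643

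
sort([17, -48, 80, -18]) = [-48, -18, 17, 80]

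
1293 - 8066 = -6773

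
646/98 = 6 + 29/49 ≈ 6.59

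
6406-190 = 6216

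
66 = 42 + 24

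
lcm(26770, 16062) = 80310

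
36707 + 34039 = 70746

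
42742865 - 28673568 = 14069297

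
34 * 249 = 8466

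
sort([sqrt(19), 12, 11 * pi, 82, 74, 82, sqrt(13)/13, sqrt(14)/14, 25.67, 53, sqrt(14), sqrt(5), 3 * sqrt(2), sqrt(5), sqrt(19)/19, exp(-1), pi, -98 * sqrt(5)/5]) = [-98 * sqrt(5)/5, sqrt(19)/19, sqrt(14)/14, sqrt(13)/13, exp(-1), sqrt(5), sqrt(5), pi, sqrt(14), 3 * sqrt(2), sqrt(19), 12, 25.67, 11 * pi, 53, 74, 82, 82]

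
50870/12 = 4239 + 1/6 ≈ 4239.17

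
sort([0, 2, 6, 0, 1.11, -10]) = [-10, 0, 0, 1.11, 2, 6]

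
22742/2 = 11371 = 11371.00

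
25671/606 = 42 + 73/202 ≈ 42.36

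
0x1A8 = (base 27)FJ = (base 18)15A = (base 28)F4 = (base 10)424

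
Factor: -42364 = -1*2^2*7^1*17^1*89^1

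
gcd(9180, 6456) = 12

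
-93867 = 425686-519553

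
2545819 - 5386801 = -2840982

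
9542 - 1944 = 7598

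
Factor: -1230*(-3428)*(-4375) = -1*2^3*3^1*5^5*7^1*41^1*857^1 = -18446925000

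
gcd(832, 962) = 26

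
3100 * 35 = 108500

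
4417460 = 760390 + 3657070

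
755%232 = 59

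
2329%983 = 363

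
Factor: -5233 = -1*5233^1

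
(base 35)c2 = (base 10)422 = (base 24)he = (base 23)i8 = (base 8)646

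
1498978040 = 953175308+545802732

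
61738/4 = 30869/2 = 15434.50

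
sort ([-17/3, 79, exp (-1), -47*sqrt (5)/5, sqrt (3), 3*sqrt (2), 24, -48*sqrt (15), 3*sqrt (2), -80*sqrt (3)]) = [-48*sqrt (15), -80*sqrt (3), -47*sqrt (5)/5, -17/3, exp (-1), sqrt (3), 3*sqrt (2), 3*sqrt (2), 24, 79]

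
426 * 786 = 334836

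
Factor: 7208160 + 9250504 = 2^3 * 2057333^1 = 16458664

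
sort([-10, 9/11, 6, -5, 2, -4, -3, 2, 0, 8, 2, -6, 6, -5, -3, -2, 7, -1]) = [-10, -6, -5, -5, -4, -3, -3, -2, -1, 0, 9/11, 2, 2, 2, 6, 6, 7, 8]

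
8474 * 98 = 830452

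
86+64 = 150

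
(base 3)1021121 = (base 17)33g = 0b1110100110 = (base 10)934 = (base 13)56b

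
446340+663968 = 1110308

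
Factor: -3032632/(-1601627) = 2^3 * 137^1 * 2767^1 * 1601627^(-1)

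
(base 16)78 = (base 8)170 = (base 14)88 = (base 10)120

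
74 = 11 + 63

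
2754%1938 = 816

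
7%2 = 1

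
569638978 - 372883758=196755220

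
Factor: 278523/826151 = 3^2 * 7^1 * 4421^1 * 826151^(-1)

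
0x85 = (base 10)133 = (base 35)3s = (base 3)11221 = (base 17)7e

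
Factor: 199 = 199^1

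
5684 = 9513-3829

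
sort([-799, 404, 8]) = [-799, 8, 404]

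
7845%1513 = 280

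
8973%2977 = 42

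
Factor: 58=2^1*29^1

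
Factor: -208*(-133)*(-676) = -1*2^6*7^1*13^3*19^1 = -18700864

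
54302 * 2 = 108604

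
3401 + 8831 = 12232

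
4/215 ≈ 0.0186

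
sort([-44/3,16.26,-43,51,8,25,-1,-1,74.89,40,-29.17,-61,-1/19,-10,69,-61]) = [-61,-61,-43,-29.17,-44/3,-10,-1,-1,-1/19,8,16.26,25,40,51,69,74.89]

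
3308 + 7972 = 11280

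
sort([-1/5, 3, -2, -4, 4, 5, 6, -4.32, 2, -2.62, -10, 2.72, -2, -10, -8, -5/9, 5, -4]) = [-10, -10, -8, -4.32, -4, -4, -2.62, -2, -2, -5/9, -1/5, 2, 2.72, 3, 4, 5, 5, 6]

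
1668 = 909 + 759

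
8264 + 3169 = 11433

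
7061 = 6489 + 572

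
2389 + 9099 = 11488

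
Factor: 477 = 3^2 * 53^1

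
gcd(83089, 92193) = 1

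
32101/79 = 406 + 27/79≈406.34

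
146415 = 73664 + 72751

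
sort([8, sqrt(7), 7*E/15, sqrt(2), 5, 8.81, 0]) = [0, 7*E/15, sqrt(2), sqrt(7), 5, 8, 8.81]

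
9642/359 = 26+308/359 ≈ 26.86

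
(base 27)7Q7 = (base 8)13264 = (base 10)5812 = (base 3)21222021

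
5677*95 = 539315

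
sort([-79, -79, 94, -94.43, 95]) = [-94.43, -79, -79, 94, 95]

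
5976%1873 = 357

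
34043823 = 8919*3817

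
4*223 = 892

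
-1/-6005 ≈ 0.000167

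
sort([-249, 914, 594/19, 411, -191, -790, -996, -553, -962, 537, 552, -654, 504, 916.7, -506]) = [-996, -962, -790, -654, -553, -506, -249, -191, 594/19, 411, 504, 537, 552, 914, 916.7]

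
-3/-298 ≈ 0.0101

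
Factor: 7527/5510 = 2^(-1)*3^1*5^(-1)*13^1*19^(-1)*29^(-1)*193^1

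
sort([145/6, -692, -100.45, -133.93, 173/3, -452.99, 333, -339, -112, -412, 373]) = [-692, -452.99, -412, -339, -133.93, -112, -100.45, 145/6, 173/3, 333, 373]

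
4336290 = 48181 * 90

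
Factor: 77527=77527^1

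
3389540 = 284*11935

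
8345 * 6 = 50070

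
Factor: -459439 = -1 * 19^1 * 24181^1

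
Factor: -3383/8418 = -1*2^(-1)*3^(-1)*17^1*23^(-1)*61^(-1)*199^1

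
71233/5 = 14246 + 3/5 = 14246.60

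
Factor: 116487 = 3^2 * 7^1 * 43^2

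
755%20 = 15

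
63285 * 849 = 53728965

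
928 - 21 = 907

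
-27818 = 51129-78947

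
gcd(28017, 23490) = 9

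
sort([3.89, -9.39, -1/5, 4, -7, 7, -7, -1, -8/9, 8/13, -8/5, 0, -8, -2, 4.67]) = [-9.39, -8, -7, -7, -2, -8/5, -1, -8/9, -1/5, 0, 8/13, 3.89, 4, 4.67, 7]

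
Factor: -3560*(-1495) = 2^3*5^2*13^1*23^1*89^1 = 5322200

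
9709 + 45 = 9754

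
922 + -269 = 653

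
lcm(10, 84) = 420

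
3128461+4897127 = 8025588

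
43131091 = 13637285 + 29493806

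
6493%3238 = 17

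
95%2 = 1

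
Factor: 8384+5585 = 61^1 * 229^1 = 13969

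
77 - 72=5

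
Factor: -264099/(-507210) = 2^(-1) * 5^(-1) * 29^(-1) * 151^1 = 151/290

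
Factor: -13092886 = -1*2^1*6546443^1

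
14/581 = 2/83 ≈ 0.0241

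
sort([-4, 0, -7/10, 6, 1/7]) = [-4, -7/10, 0, 1/7, 6]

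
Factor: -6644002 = -1*2^1*3322001^1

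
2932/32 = 91 + 5/8 ≈ 91.63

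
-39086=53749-92835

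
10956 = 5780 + 5176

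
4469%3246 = 1223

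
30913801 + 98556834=129470635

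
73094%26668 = 19758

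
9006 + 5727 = 14733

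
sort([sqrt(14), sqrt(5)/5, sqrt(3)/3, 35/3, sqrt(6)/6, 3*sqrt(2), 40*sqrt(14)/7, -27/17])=[-27/17, sqrt(6)/6, sqrt(5)/5, sqrt(3)/3, sqrt(14), 3*sqrt(2), 35/3, 40*sqrt(14)/7]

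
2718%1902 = 816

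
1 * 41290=41290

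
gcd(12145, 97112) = 1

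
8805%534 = 261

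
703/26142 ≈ 0.0269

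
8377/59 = 141 + 58/59 ≈ 141.98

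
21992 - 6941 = 15051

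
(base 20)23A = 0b1101100110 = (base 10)870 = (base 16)366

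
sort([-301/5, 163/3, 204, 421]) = [-301/5, 163/3, 204, 421]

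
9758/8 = 1219 + 3/4 = 1219.75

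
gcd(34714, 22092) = 2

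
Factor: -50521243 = -1*37^1*53^1*25763^1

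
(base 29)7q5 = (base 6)50434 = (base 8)14766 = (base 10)6646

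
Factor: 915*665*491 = 3^1*5^2*7^1*19^1*61^1*491^1 = 298761225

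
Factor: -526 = -1 * 2^1 * 263^1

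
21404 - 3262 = 18142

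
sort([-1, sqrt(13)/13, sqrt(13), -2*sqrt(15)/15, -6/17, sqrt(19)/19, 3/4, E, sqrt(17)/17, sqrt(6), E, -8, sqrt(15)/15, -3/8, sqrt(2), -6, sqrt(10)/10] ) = [-8, -6, -1, -2*sqrt(15)/15, -3/8, -6/17, sqrt(19)/19, sqrt(17)/17, sqrt(15)/15, sqrt(13)/13, sqrt(10)/10, 3/4, sqrt(2), sqrt(6), E, E, sqrt(13)] 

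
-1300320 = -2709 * 480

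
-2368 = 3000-5368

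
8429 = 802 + 7627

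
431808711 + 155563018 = 587371729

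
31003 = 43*721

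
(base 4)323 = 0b111011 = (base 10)59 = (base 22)2f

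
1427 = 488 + 939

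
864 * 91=78624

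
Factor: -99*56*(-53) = 2^3*3^2*7^1*11^1*53^1 = 293832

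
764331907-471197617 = 293134290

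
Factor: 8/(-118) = -1 * 2^2 * 59^(-1) = -4/59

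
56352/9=18784/3 ≈ 6261.33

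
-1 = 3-4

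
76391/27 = 2829+8/27 ≈ 2829.30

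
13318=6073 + 7245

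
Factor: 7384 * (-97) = -1 * 2^3 * 13^1 * 71^1 * 97^1 = -716248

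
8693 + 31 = 8724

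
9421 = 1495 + 7926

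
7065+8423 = 15488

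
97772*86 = 8408392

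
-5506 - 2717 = -8223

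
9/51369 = 3/17123≈0.000175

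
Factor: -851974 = -1*2^1*425987^1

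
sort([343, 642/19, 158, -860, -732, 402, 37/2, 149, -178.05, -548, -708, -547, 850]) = [-860, -732, -708, -548, -547, -178.05, 37/2, 642/19, 149, 158, 343, 402, 850]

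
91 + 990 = 1081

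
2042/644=1021/322 ≈ 3.17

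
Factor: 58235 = 5^1 * 19^1 * 613^1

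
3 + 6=9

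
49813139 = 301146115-251332976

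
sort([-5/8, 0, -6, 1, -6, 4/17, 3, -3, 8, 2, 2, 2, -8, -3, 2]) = [-8, -6, -6, -3, -3, -5/8, 0, 4/17, 1, 2, 2, 2, 2, 3, 8]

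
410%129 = 23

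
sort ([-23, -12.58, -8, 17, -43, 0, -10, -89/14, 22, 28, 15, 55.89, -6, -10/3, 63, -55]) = [-55, -43, -23, -12.58, -10, -8, -89/14, -6, -10/3, 0, 15, 17, 22, 28, 55.89, 63]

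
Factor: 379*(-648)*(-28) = 2^5*3^4*7^1*379^1 = 6876576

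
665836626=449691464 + 216145162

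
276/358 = 138/179 ≈ 0.771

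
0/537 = 0 = 0.00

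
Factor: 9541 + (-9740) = -1*199^1 = -199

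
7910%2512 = 374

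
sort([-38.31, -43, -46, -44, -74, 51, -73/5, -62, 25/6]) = [-74, -62, -46, -44, -43, -38.31, -73/5, 25/6, 51]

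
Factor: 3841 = 23^1*167^1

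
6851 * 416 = 2850016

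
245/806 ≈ 0.304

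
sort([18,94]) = [18,94]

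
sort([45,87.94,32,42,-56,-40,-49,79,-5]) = [-56,-49,-40,-5,32,42,45,79,87.94]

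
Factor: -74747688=-1 * 2^3 * 3^1 * 3114487^1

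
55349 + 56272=111621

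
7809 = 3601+4208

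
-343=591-934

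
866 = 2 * 433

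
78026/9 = 8669 + 5/9 ≈ 8669.56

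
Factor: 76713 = 3^1 * 7^1 * 13^1 * 281^1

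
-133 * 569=-75677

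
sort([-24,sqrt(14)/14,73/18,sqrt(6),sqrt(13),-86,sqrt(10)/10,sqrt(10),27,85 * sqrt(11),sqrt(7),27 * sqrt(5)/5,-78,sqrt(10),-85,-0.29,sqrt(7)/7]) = [-86,-85,-78,-24,-0.29,sqrt(14)/14,sqrt(10)/10,sqrt(7)/7,sqrt(6),sqrt(7),sqrt(10),sqrt(10),sqrt(13),73/18,27 * sqrt(5)/5,27,85 * sqrt(11)]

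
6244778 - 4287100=1957678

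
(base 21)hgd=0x1ea6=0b1111010100110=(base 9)11677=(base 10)7846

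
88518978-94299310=-5780332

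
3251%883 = 602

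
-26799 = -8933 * 3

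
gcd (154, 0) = 154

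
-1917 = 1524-3441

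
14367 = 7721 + 6646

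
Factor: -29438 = -1 * 2^1 * 41^1 * 359^1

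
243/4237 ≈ 0.0574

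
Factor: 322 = 2^1 * 7^1 * 23^1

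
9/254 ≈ 0.0354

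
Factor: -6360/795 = -1*2^3 = -8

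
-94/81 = -1 - 13/81 ≈ -1.16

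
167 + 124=291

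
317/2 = 158 + 1/2 = 158.50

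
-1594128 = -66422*24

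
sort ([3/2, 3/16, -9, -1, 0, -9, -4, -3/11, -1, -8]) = [-9, -9, -8, -4, -1, -1, -3/11, 0, 3/16, 3/2]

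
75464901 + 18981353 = 94446254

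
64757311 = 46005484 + 18751827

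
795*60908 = 48421860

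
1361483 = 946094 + 415389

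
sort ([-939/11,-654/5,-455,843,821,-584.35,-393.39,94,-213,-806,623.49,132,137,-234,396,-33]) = [-806,-584.35,-455,-393.39,-234,-213,-654/5,-939/11,-33,94,132,137,396,623.49,821,843]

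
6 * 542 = 3252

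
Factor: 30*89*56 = 2^4*3^1*5^1*7^1*89^1 = 149520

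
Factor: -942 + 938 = -1 * 2^2 = -4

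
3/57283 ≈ 0.0000524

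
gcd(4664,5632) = 88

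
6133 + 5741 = 11874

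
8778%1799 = 1582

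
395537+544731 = 940268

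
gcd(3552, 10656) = 3552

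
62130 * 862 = 53556060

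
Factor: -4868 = -1*2^2*1217^1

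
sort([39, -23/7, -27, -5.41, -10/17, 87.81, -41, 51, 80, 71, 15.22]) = [-41, -27, -5.41, -23/7, -10/17, 15.22, 39, 51, 71, 80, 87.81]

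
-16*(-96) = 1536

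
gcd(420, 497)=7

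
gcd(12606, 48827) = 1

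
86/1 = 86 = 86.00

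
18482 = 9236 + 9246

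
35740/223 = 160+60/223≈160.27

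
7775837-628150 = 7147687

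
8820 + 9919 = 18739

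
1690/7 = 241 + 3/7 ≈ 241.43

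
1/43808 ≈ 0.0000228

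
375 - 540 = -165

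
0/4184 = 0 = 0.00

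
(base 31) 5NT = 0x15AB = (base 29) 6H8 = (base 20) DH7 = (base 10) 5547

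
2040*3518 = 7176720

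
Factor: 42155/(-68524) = -1 * 2^(-2) * 5^1 * 37^(-1) * 463^(-1) * 8431^1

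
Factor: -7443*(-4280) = 2^3*3^2*5^1*107^1*827^1 = 31856040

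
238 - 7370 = -7132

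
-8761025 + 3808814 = -4952211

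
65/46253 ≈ 0.00141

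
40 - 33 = 7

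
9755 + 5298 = 15053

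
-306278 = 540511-846789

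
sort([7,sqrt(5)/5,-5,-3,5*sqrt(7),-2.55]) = [-5,-3,-2.55,sqrt(5)/5,7,5*sqrt(7)]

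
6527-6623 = -96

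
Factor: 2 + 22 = 2^3*3^1 = 24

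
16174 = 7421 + 8753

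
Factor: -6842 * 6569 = -1 * 2^1 * 11^1 * 311^1 * 6569^1 = -44945098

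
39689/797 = 49+636/797 ≈ 49.80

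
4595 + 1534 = 6129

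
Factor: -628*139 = -1*2^2*139^1*157^1 = -87292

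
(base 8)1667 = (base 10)951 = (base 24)1ff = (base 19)2c1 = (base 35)r6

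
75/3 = 25 = 25.00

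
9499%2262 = 451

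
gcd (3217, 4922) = 1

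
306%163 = 143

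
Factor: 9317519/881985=3^(-1) * 5^(-1) * 13^(-1) * 4523^(-1) * 9317519^1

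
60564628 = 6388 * 9481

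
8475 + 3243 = 11718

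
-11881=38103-49984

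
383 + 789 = 1172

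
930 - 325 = 605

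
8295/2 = 4147 + 1/2 = 4147.50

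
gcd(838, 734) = 2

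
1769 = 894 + 875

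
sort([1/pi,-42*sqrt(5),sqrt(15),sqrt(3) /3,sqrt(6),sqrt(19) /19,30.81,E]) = [-42*sqrt(5),sqrt(19) /19,1/pi,sqrt(3) /3,sqrt(6),E,sqrt(15),30.81]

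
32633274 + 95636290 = 128269564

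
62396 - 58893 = 3503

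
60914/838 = 72 + 289/419 ≈ 72.69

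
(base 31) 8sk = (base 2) 10000110000000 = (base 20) 118g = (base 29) a5l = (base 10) 8576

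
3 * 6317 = 18951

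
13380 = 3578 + 9802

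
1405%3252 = 1405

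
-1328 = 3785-5113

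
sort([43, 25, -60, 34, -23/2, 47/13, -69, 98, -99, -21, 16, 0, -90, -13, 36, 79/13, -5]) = [-99, -90, -69, -60, -21, -13, -23/2, -5, 0, 47/13, 79/13, 16, 25, 34, 36, 43, 98]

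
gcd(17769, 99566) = 1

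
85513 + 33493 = 119006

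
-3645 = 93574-97219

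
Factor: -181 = -1*181^1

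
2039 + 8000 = 10039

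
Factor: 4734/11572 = 2^ (-1)*3^2*11^ (-1) = 9/22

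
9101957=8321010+780947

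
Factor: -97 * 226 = -1 * 2^1 * 97^1 * 113^1 = -21922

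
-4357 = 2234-6591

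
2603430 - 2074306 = 529124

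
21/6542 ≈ 0.00321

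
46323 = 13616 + 32707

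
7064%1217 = 979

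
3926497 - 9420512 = -5494015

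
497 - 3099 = -2602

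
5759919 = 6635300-875381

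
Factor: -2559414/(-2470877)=2^1*3^1*11^1*13^1*19^1*157^1*2470877^(-1)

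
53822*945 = 50861790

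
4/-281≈-0.0142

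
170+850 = 1020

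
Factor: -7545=-1 * 3^1 * 5^1 * 503^1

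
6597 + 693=7290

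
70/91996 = 35/45998 ≈ 0.000761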